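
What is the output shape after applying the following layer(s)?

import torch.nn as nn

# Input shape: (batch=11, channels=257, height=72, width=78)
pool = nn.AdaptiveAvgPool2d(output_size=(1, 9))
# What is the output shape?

Input shape: (11, 257, 72, 78)
Output shape: (11, 257, 1, 9)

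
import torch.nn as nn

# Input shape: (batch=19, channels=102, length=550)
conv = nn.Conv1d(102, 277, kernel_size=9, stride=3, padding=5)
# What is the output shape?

Input shape: (19, 102, 550)
Output shape: (19, 277, 184)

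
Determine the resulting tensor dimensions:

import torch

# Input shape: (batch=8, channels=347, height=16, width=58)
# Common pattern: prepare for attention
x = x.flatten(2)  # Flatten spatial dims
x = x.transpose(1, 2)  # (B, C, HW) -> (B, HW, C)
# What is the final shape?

Input shape: (8, 347, 16, 58)
  -> after flatten(2): (8, 347, 928)
Output shape: (8, 928, 347)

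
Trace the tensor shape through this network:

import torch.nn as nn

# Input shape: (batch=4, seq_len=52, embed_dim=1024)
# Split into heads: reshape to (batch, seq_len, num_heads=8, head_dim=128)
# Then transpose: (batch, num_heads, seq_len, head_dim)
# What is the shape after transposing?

Input shape: (4, 52, 1024)
  -> after reshape: (4, 52, 8, 128)
Output shape: (4, 8, 52, 128)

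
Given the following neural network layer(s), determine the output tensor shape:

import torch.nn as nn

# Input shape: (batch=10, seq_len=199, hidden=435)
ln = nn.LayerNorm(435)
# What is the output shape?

Input shape: (10, 199, 435)
Output shape: (10, 199, 435)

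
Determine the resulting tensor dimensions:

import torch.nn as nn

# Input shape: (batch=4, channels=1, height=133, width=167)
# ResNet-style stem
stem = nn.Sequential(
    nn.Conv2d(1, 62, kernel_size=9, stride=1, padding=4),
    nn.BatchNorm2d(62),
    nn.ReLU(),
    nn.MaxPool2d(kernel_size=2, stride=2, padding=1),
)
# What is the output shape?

Input shape: (4, 1, 133, 167)
  -> after Conv2d 9x9 stride=1: (4, 62, 133, 167)
Output shape: (4, 62, 67, 84)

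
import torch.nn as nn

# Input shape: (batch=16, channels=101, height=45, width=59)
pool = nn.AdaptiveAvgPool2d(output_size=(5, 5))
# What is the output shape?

Input shape: (16, 101, 45, 59)
Output shape: (16, 101, 5, 5)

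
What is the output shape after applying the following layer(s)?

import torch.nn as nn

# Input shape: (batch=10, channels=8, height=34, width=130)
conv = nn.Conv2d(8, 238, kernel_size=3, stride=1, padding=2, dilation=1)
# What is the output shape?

Input shape: (10, 8, 34, 130)
Output shape: (10, 238, 36, 132)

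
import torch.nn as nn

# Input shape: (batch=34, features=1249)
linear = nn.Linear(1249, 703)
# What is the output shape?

Input shape: (34, 1249)
Output shape: (34, 703)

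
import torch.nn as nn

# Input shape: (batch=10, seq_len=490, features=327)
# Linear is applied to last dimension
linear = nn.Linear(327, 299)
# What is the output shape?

Input shape: (10, 490, 327)
Output shape: (10, 490, 299)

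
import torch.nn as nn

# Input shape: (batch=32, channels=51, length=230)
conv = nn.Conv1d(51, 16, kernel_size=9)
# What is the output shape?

Input shape: (32, 51, 230)
Output shape: (32, 16, 222)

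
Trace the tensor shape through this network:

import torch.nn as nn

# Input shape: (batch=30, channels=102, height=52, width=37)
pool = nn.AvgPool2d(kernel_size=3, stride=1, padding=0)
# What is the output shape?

Input shape: (30, 102, 52, 37)
Output shape: (30, 102, 50, 35)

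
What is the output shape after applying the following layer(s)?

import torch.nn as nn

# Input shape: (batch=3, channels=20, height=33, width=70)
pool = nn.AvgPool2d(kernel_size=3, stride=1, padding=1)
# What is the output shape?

Input shape: (3, 20, 33, 70)
Output shape: (3, 20, 33, 70)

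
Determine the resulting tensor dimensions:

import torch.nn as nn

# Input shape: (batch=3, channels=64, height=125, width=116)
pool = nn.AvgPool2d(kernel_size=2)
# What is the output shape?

Input shape: (3, 64, 125, 116)
Output shape: (3, 64, 62, 58)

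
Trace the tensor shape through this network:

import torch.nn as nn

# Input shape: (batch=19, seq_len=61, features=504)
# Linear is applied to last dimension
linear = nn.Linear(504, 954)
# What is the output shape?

Input shape: (19, 61, 504)
Output shape: (19, 61, 954)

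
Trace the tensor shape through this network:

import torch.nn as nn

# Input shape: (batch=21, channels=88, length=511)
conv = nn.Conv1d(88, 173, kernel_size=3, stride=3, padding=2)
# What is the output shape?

Input shape: (21, 88, 511)
Output shape: (21, 173, 171)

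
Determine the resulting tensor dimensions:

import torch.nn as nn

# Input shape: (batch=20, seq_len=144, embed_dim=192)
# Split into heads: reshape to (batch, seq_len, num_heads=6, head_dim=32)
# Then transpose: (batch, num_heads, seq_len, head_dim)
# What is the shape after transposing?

Input shape: (20, 144, 192)
  -> after reshape: (20, 144, 6, 32)
Output shape: (20, 6, 144, 32)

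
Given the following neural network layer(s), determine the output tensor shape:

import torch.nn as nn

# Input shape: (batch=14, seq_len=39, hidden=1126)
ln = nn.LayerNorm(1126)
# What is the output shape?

Input shape: (14, 39, 1126)
Output shape: (14, 39, 1126)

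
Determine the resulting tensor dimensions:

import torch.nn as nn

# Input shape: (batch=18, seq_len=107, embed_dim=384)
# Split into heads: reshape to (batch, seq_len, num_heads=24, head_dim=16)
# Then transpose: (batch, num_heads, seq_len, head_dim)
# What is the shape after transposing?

Input shape: (18, 107, 384)
  -> after reshape: (18, 107, 24, 16)
Output shape: (18, 24, 107, 16)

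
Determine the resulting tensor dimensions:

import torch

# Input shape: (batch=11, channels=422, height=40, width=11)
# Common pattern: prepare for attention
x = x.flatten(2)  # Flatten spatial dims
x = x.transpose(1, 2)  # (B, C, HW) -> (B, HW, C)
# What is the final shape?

Input shape: (11, 422, 40, 11)
  -> after flatten(2): (11, 422, 440)
Output shape: (11, 440, 422)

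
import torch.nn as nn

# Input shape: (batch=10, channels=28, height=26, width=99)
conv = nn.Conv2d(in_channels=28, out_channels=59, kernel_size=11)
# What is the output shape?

Input shape: (10, 28, 26, 99)
Output shape: (10, 59, 16, 89)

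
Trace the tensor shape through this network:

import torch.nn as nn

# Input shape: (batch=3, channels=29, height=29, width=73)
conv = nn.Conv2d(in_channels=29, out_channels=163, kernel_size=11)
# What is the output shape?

Input shape: (3, 29, 29, 73)
Output shape: (3, 163, 19, 63)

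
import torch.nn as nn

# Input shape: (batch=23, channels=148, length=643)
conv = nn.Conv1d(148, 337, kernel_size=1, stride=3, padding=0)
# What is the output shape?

Input shape: (23, 148, 643)
Output shape: (23, 337, 215)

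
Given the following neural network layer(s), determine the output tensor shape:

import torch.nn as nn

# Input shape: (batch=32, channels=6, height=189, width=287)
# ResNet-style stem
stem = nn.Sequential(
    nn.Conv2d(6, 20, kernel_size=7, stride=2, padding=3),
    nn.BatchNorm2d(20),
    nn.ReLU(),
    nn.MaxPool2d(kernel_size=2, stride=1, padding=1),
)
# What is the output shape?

Input shape: (32, 6, 189, 287)
  -> after Conv2d 7x7 stride=2: (32, 20, 95, 144)
Output shape: (32, 20, 96, 145)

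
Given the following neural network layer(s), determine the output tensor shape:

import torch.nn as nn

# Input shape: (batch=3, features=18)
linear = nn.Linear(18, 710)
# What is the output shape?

Input shape: (3, 18)
Output shape: (3, 710)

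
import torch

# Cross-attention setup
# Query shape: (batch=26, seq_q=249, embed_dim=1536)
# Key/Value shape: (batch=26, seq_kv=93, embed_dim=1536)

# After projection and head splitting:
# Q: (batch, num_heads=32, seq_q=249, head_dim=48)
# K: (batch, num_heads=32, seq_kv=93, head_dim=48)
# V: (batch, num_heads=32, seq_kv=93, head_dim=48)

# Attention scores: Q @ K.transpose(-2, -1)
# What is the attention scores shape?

Input shape: (26, 249, 1536)
Output shape: (26, 32, 249, 93)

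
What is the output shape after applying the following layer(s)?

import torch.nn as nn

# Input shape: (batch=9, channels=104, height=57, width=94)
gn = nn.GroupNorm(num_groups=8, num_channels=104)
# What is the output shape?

Input shape: (9, 104, 57, 94)
Output shape: (9, 104, 57, 94)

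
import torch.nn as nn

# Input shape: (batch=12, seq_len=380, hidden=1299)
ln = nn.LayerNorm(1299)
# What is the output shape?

Input shape: (12, 380, 1299)
Output shape: (12, 380, 1299)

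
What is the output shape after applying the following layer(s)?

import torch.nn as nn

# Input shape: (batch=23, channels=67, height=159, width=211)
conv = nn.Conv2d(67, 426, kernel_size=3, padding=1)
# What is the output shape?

Input shape: (23, 67, 159, 211)
Output shape: (23, 426, 159, 211)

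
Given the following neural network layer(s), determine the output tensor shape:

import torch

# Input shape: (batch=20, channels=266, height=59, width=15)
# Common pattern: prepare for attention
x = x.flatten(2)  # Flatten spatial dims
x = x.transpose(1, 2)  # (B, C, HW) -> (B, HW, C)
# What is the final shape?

Input shape: (20, 266, 59, 15)
  -> after flatten(2): (20, 266, 885)
Output shape: (20, 885, 266)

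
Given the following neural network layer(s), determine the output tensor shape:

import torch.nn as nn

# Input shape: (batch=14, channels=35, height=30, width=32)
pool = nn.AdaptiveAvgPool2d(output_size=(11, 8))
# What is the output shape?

Input shape: (14, 35, 30, 32)
Output shape: (14, 35, 11, 8)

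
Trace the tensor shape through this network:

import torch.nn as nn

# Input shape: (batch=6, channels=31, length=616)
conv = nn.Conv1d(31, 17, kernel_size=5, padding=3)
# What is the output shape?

Input shape: (6, 31, 616)
Output shape: (6, 17, 618)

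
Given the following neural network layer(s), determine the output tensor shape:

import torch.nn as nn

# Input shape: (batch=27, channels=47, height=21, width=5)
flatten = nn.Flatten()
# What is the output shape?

Input shape: (27, 47, 21, 5)
Output shape: (27, 4935)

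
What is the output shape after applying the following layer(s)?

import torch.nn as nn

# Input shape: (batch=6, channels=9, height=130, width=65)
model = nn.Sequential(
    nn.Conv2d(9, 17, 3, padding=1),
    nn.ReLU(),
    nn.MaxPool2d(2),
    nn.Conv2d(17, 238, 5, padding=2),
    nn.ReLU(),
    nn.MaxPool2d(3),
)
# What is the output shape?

Input shape: (6, 9, 130, 65)
  -> after first Conv2d: (6, 17, 130, 65)
  -> after first MaxPool2d: (6, 17, 65, 32)
  -> after second Conv2d: (6, 238, 65, 32)
Output shape: (6, 238, 21, 10)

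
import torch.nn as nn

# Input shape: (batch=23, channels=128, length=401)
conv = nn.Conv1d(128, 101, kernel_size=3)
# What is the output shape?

Input shape: (23, 128, 401)
Output shape: (23, 101, 399)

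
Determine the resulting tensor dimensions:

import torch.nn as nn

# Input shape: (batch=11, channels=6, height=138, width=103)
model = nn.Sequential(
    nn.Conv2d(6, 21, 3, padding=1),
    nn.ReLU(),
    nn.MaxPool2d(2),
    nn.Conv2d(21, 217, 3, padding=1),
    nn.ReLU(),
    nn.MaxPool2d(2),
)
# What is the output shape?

Input shape: (11, 6, 138, 103)
  -> after first Conv2d: (11, 21, 138, 103)
  -> after first MaxPool2d: (11, 21, 69, 51)
  -> after second Conv2d: (11, 217, 69, 51)
Output shape: (11, 217, 34, 25)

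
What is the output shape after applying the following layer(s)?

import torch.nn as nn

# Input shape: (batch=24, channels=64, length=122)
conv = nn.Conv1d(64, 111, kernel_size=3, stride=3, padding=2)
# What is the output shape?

Input shape: (24, 64, 122)
Output shape: (24, 111, 42)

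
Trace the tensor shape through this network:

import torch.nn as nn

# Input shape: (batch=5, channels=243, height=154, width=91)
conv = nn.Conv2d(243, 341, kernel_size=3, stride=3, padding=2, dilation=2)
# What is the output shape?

Input shape: (5, 243, 154, 91)
Output shape: (5, 341, 52, 31)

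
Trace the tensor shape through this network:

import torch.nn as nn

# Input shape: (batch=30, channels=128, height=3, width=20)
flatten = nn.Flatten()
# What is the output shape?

Input shape: (30, 128, 3, 20)
Output shape: (30, 7680)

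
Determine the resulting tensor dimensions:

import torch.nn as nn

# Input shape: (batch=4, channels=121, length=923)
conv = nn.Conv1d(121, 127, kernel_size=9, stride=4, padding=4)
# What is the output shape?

Input shape: (4, 121, 923)
Output shape: (4, 127, 231)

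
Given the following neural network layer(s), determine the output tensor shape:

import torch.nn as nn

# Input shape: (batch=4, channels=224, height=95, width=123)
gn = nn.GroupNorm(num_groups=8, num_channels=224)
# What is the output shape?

Input shape: (4, 224, 95, 123)
Output shape: (4, 224, 95, 123)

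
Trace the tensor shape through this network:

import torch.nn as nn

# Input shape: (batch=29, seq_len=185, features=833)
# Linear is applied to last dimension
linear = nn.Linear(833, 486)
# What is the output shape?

Input shape: (29, 185, 833)
Output shape: (29, 185, 486)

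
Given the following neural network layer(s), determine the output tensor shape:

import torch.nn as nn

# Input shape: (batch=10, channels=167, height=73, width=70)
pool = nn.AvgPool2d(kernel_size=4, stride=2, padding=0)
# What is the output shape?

Input shape: (10, 167, 73, 70)
Output shape: (10, 167, 35, 34)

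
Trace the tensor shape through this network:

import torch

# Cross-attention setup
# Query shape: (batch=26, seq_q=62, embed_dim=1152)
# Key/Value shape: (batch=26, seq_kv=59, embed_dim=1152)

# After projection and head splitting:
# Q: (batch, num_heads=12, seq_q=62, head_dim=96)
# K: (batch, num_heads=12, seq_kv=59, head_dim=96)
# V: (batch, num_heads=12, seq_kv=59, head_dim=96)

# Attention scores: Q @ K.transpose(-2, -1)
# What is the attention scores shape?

Input shape: (26, 62, 1152)
Output shape: (26, 12, 62, 59)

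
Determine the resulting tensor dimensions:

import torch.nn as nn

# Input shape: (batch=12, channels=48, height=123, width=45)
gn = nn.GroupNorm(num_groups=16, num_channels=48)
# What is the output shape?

Input shape: (12, 48, 123, 45)
Output shape: (12, 48, 123, 45)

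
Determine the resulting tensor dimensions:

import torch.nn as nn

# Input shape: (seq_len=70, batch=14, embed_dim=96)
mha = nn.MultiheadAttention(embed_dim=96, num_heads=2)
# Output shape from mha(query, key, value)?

Input shape: (70, 14, 96)
Output shape: (70, 14, 96)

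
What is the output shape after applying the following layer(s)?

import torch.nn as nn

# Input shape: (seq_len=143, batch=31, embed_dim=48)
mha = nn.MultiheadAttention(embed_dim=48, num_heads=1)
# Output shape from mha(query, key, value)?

Input shape: (143, 31, 48)
Output shape: (143, 31, 48)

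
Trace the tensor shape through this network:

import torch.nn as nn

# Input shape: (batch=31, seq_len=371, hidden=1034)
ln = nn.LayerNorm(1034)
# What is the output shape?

Input shape: (31, 371, 1034)
Output shape: (31, 371, 1034)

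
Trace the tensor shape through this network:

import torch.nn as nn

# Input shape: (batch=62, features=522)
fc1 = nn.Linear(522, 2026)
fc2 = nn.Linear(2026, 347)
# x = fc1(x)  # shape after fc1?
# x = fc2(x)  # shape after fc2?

Input shape: (62, 522)
  -> after fc1: (62, 2026)
Output shape: (62, 347)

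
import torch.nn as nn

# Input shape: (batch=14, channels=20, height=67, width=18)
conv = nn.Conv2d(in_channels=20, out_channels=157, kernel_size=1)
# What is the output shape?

Input shape: (14, 20, 67, 18)
Output shape: (14, 157, 67, 18)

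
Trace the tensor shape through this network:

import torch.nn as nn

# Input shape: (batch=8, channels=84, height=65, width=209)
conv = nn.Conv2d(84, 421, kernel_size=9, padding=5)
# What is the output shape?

Input shape: (8, 84, 65, 209)
Output shape: (8, 421, 67, 211)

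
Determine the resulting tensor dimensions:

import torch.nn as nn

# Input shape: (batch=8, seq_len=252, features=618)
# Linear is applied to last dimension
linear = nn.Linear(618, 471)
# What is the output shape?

Input shape: (8, 252, 618)
Output shape: (8, 252, 471)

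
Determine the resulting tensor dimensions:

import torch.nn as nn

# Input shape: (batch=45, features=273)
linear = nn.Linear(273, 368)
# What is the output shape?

Input shape: (45, 273)
Output shape: (45, 368)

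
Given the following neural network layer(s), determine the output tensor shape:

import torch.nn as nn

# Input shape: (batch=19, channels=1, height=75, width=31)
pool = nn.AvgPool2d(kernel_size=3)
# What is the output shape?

Input shape: (19, 1, 75, 31)
Output shape: (19, 1, 25, 10)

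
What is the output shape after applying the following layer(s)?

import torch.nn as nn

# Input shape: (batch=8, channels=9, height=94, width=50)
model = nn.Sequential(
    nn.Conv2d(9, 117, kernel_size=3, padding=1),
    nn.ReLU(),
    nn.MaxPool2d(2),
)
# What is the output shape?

Input shape: (8, 9, 94, 50)
  -> after Conv2d: (8, 117, 94, 50)
  -> after ReLU: (8, 117, 94, 50)
Output shape: (8, 117, 47, 25)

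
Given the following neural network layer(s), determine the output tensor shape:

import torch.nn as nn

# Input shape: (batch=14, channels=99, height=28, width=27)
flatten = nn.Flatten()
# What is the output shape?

Input shape: (14, 99, 28, 27)
Output shape: (14, 74844)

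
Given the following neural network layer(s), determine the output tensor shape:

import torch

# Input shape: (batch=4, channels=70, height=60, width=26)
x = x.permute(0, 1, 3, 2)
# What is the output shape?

Input shape: (4, 70, 60, 26)
Output shape: (4, 70, 26, 60)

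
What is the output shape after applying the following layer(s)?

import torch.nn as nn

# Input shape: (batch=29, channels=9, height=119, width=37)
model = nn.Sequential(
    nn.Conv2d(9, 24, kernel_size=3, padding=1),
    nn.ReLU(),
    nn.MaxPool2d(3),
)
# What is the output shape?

Input shape: (29, 9, 119, 37)
  -> after Conv2d: (29, 24, 119, 37)
  -> after ReLU: (29, 24, 119, 37)
Output shape: (29, 24, 39, 12)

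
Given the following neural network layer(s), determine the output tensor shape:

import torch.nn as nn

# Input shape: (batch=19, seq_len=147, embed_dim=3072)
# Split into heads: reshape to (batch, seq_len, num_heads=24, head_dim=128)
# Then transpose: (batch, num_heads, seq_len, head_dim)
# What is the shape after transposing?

Input shape: (19, 147, 3072)
  -> after reshape: (19, 147, 24, 128)
Output shape: (19, 24, 147, 128)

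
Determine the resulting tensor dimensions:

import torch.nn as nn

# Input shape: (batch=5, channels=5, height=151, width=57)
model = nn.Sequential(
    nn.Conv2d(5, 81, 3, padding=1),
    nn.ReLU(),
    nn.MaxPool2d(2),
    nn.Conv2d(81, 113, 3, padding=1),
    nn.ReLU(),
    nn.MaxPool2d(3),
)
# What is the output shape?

Input shape: (5, 5, 151, 57)
  -> after first Conv2d: (5, 81, 151, 57)
  -> after first MaxPool2d: (5, 81, 75, 28)
  -> after second Conv2d: (5, 113, 75, 28)
Output shape: (5, 113, 25, 9)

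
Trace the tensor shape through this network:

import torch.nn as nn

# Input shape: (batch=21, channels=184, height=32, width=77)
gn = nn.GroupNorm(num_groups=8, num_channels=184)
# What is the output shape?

Input shape: (21, 184, 32, 77)
Output shape: (21, 184, 32, 77)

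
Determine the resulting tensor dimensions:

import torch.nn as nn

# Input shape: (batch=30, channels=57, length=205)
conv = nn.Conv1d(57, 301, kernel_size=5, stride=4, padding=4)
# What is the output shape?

Input shape: (30, 57, 205)
Output shape: (30, 301, 53)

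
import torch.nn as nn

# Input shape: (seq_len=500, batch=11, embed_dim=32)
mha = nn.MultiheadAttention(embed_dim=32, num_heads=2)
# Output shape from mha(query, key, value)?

Input shape: (500, 11, 32)
Output shape: (500, 11, 32)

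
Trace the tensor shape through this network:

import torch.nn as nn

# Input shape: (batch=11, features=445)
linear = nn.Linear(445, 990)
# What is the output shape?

Input shape: (11, 445)
Output shape: (11, 990)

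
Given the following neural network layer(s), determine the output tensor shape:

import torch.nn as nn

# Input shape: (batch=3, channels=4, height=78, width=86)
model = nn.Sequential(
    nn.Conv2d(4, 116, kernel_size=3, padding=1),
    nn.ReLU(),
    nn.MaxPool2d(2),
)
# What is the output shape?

Input shape: (3, 4, 78, 86)
  -> after Conv2d: (3, 116, 78, 86)
  -> after ReLU: (3, 116, 78, 86)
Output shape: (3, 116, 39, 43)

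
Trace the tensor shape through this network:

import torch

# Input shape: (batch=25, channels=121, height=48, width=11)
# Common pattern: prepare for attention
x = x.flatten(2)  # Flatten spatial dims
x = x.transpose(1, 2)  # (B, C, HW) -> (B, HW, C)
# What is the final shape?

Input shape: (25, 121, 48, 11)
  -> after flatten(2): (25, 121, 528)
Output shape: (25, 528, 121)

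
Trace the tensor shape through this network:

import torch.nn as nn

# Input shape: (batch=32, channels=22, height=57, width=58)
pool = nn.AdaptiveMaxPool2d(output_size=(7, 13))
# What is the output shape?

Input shape: (32, 22, 57, 58)
Output shape: (32, 22, 7, 13)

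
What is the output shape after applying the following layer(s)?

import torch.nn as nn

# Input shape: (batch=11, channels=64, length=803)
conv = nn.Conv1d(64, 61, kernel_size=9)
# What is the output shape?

Input shape: (11, 64, 803)
Output shape: (11, 61, 795)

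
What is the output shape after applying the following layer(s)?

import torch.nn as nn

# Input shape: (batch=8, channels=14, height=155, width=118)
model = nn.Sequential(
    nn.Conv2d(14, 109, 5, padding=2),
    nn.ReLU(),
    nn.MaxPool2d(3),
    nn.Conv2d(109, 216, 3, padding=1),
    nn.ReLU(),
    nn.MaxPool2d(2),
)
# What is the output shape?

Input shape: (8, 14, 155, 118)
  -> after first Conv2d: (8, 109, 155, 118)
  -> after first MaxPool2d: (8, 109, 51, 39)
  -> after second Conv2d: (8, 216, 51, 39)
Output shape: (8, 216, 25, 19)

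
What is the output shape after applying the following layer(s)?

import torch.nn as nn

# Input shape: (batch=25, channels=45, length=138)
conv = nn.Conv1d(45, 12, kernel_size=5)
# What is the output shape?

Input shape: (25, 45, 138)
Output shape: (25, 12, 134)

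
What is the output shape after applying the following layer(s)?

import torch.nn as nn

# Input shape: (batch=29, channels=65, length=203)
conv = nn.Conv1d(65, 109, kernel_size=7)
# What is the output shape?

Input shape: (29, 65, 203)
Output shape: (29, 109, 197)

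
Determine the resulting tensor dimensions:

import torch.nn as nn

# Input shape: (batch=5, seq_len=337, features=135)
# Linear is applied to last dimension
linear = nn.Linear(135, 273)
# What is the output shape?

Input shape: (5, 337, 135)
Output shape: (5, 337, 273)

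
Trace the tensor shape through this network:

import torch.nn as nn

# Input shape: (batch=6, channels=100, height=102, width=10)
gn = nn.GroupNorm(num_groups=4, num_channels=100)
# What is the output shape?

Input shape: (6, 100, 102, 10)
Output shape: (6, 100, 102, 10)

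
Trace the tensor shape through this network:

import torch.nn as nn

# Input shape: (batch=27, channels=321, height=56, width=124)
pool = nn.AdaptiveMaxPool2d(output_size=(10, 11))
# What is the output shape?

Input shape: (27, 321, 56, 124)
Output shape: (27, 321, 10, 11)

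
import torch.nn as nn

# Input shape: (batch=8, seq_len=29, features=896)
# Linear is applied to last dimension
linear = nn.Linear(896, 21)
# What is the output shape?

Input shape: (8, 29, 896)
Output shape: (8, 29, 21)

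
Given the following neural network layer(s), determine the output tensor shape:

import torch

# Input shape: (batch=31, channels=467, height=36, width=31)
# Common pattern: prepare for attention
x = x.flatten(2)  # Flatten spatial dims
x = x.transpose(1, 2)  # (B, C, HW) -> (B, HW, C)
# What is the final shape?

Input shape: (31, 467, 36, 31)
  -> after flatten(2): (31, 467, 1116)
Output shape: (31, 1116, 467)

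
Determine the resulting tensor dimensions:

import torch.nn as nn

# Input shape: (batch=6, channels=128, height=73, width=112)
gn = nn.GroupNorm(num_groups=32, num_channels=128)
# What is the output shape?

Input shape: (6, 128, 73, 112)
Output shape: (6, 128, 73, 112)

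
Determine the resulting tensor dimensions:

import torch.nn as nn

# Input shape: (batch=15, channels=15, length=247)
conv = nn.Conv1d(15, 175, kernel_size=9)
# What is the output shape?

Input shape: (15, 15, 247)
Output shape: (15, 175, 239)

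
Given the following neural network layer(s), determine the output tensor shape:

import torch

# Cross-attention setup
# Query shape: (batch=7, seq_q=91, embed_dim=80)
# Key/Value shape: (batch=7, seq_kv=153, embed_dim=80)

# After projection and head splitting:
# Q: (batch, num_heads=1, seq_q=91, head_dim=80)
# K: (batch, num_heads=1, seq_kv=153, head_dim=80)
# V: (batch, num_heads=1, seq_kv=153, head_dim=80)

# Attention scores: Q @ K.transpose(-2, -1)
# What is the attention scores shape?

Input shape: (7, 91, 80)
Output shape: (7, 1, 91, 153)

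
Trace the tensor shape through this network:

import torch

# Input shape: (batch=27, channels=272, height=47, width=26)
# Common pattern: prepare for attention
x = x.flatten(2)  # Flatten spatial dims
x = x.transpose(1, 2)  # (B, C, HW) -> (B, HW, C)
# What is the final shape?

Input shape: (27, 272, 47, 26)
  -> after flatten(2): (27, 272, 1222)
Output shape: (27, 1222, 272)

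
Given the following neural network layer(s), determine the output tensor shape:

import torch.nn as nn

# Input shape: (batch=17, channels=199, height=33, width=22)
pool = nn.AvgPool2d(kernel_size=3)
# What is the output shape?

Input shape: (17, 199, 33, 22)
Output shape: (17, 199, 11, 7)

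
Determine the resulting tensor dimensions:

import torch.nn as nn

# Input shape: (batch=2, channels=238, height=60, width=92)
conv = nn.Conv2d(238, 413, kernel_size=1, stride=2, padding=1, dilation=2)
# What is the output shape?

Input shape: (2, 238, 60, 92)
Output shape: (2, 413, 31, 47)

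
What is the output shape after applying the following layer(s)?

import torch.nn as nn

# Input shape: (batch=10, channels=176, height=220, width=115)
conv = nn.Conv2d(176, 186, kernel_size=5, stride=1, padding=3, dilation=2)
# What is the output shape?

Input shape: (10, 176, 220, 115)
Output shape: (10, 186, 218, 113)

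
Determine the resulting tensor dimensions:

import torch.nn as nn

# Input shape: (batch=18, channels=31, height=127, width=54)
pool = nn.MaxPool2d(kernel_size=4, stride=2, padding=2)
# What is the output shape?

Input shape: (18, 31, 127, 54)
Output shape: (18, 31, 64, 28)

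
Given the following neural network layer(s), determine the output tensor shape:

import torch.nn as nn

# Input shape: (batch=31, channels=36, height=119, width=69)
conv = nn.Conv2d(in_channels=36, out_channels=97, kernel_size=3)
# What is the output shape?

Input shape: (31, 36, 119, 69)
Output shape: (31, 97, 117, 67)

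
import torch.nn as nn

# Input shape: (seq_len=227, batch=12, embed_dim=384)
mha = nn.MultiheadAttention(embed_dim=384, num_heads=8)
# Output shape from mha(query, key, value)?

Input shape: (227, 12, 384)
Output shape: (227, 12, 384)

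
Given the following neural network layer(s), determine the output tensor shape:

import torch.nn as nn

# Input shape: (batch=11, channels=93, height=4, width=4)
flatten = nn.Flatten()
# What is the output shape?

Input shape: (11, 93, 4, 4)
Output shape: (11, 1488)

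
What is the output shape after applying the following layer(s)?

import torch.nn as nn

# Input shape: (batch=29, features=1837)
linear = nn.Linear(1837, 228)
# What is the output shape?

Input shape: (29, 1837)
Output shape: (29, 228)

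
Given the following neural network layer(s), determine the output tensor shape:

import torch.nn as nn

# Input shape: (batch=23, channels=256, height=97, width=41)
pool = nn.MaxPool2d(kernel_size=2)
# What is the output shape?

Input shape: (23, 256, 97, 41)
Output shape: (23, 256, 48, 20)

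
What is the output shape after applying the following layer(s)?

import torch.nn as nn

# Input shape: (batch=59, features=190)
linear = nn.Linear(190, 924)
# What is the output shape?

Input shape: (59, 190)
Output shape: (59, 924)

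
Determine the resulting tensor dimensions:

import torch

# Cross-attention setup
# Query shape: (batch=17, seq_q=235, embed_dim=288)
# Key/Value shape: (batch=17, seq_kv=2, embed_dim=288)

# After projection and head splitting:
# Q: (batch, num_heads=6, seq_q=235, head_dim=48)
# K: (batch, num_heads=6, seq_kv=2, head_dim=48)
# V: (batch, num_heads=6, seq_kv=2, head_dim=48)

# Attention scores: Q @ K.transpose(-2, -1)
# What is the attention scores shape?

Input shape: (17, 235, 288)
Output shape: (17, 6, 235, 2)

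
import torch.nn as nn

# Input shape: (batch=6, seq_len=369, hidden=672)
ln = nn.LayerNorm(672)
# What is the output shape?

Input shape: (6, 369, 672)
Output shape: (6, 369, 672)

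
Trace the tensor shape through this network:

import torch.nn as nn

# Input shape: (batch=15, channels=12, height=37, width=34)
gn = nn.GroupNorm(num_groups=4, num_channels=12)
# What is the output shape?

Input shape: (15, 12, 37, 34)
Output shape: (15, 12, 37, 34)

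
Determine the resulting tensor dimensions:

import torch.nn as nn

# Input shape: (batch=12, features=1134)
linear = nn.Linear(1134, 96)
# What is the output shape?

Input shape: (12, 1134)
Output shape: (12, 96)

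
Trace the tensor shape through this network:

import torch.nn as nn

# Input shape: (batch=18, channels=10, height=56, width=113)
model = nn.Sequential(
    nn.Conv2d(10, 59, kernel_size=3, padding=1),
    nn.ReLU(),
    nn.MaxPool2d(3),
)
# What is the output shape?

Input shape: (18, 10, 56, 113)
  -> after Conv2d: (18, 59, 56, 113)
  -> after ReLU: (18, 59, 56, 113)
Output shape: (18, 59, 18, 37)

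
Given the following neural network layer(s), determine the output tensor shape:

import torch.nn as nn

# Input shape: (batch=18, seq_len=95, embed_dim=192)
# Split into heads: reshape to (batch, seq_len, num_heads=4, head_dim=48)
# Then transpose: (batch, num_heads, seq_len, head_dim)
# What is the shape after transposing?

Input shape: (18, 95, 192)
  -> after reshape: (18, 95, 4, 48)
Output shape: (18, 4, 95, 48)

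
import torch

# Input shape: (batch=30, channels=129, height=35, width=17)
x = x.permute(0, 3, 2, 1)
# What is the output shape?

Input shape: (30, 129, 35, 17)
Output shape: (30, 17, 35, 129)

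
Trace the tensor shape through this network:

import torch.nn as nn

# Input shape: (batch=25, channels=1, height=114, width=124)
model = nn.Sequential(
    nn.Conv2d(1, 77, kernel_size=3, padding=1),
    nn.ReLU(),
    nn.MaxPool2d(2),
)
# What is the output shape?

Input shape: (25, 1, 114, 124)
  -> after Conv2d: (25, 77, 114, 124)
  -> after ReLU: (25, 77, 114, 124)
Output shape: (25, 77, 57, 62)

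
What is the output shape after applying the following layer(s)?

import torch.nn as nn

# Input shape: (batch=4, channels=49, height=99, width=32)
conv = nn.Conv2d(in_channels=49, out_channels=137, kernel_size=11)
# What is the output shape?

Input shape: (4, 49, 99, 32)
Output shape: (4, 137, 89, 22)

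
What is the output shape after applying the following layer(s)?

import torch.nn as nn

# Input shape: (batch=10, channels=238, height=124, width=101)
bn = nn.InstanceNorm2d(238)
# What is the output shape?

Input shape: (10, 238, 124, 101)
Output shape: (10, 238, 124, 101)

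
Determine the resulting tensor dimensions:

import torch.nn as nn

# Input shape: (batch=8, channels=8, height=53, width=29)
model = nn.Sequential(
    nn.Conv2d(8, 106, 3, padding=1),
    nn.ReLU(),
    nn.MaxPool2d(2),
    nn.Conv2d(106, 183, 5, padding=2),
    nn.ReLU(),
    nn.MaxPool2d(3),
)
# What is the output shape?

Input shape: (8, 8, 53, 29)
  -> after first Conv2d: (8, 106, 53, 29)
  -> after first MaxPool2d: (8, 106, 26, 14)
  -> after second Conv2d: (8, 183, 26, 14)
Output shape: (8, 183, 8, 4)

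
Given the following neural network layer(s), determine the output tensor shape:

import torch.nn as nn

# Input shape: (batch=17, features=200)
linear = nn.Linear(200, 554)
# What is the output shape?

Input shape: (17, 200)
Output shape: (17, 554)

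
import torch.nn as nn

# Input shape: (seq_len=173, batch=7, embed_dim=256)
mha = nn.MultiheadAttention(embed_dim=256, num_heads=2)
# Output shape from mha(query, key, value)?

Input shape: (173, 7, 256)
Output shape: (173, 7, 256)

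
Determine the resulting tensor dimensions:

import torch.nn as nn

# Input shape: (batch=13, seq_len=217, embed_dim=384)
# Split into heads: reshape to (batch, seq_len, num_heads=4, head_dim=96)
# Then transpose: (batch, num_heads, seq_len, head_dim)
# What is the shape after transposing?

Input shape: (13, 217, 384)
  -> after reshape: (13, 217, 4, 96)
Output shape: (13, 4, 217, 96)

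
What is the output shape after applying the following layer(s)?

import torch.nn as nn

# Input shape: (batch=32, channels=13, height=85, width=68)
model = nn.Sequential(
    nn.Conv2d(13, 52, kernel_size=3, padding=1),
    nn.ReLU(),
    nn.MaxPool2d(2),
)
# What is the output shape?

Input shape: (32, 13, 85, 68)
  -> after Conv2d: (32, 52, 85, 68)
  -> after ReLU: (32, 52, 85, 68)
Output shape: (32, 52, 42, 34)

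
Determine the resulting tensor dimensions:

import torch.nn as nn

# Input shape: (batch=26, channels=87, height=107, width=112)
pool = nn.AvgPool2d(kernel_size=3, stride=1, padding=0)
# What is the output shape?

Input shape: (26, 87, 107, 112)
Output shape: (26, 87, 105, 110)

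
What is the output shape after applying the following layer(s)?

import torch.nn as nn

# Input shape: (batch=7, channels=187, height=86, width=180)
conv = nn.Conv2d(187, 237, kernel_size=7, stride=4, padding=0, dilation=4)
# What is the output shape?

Input shape: (7, 187, 86, 180)
Output shape: (7, 237, 16, 39)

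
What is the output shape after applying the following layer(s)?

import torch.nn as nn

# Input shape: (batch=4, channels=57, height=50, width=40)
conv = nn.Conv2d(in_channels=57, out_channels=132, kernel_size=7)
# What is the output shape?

Input shape: (4, 57, 50, 40)
Output shape: (4, 132, 44, 34)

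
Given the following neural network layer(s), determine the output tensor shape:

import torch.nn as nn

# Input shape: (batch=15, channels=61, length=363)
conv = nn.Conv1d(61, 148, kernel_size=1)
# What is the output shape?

Input shape: (15, 61, 363)
Output shape: (15, 148, 363)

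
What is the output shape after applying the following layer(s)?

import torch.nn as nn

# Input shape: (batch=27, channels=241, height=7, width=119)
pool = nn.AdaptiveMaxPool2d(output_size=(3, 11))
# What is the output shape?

Input shape: (27, 241, 7, 119)
Output shape: (27, 241, 3, 11)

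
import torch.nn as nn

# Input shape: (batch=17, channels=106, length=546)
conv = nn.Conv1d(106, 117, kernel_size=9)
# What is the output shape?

Input shape: (17, 106, 546)
Output shape: (17, 117, 538)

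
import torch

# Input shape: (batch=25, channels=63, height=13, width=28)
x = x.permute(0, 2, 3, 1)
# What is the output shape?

Input shape: (25, 63, 13, 28)
Output shape: (25, 13, 28, 63)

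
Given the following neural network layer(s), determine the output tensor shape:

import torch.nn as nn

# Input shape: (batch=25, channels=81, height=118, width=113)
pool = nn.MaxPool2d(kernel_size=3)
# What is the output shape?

Input shape: (25, 81, 118, 113)
Output shape: (25, 81, 39, 37)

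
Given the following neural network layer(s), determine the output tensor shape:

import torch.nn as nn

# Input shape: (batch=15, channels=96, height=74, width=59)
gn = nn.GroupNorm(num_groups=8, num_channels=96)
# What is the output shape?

Input shape: (15, 96, 74, 59)
Output shape: (15, 96, 74, 59)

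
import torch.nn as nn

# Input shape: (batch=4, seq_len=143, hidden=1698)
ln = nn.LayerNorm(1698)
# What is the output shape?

Input shape: (4, 143, 1698)
Output shape: (4, 143, 1698)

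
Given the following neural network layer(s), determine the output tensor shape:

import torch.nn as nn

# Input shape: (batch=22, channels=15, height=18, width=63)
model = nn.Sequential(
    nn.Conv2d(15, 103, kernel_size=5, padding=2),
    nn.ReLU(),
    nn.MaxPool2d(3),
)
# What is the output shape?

Input shape: (22, 15, 18, 63)
  -> after Conv2d: (22, 103, 18, 63)
  -> after ReLU: (22, 103, 18, 63)
Output shape: (22, 103, 6, 21)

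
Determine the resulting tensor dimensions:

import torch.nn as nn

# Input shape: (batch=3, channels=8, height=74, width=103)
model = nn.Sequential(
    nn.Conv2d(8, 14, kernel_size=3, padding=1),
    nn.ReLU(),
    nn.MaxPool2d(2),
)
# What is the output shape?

Input shape: (3, 8, 74, 103)
  -> after Conv2d: (3, 14, 74, 103)
  -> after ReLU: (3, 14, 74, 103)
Output shape: (3, 14, 37, 51)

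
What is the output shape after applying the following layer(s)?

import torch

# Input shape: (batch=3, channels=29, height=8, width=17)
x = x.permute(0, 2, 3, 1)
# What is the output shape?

Input shape: (3, 29, 8, 17)
Output shape: (3, 8, 17, 29)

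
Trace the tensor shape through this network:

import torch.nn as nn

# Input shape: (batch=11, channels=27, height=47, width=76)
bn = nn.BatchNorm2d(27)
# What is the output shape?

Input shape: (11, 27, 47, 76)
Output shape: (11, 27, 47, 76)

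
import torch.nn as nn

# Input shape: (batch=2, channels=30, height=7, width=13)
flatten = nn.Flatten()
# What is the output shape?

Input shape: (2, 30, 7, 13)
Output shape: (2, 2730)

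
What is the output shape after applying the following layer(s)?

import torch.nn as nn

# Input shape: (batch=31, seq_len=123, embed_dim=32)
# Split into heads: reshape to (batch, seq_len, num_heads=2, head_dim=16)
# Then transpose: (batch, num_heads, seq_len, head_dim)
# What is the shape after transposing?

Input shape: (31, 123, 32)
  -> after reshape: (31, 123, 2, 16)
Output shape: (31, 2, 123, 16)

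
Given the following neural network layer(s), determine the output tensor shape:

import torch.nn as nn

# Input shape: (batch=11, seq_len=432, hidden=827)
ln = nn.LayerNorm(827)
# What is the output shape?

Input shape: (11, 432, 827)
Output shape: (11, 432, 827)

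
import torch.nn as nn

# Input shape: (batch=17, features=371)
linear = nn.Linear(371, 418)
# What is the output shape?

Input shape: (17, 371)
Output shape: (17, 418)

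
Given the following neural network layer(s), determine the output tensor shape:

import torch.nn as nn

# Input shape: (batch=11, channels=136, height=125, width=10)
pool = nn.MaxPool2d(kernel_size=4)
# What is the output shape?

Input shape: (11, 136, 125, 10)
Output shape: (11, 136, 31, 2)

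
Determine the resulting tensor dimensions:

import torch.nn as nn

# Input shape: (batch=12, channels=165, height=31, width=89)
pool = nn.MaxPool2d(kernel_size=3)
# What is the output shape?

Input shape: (12, 165, 31, 89)
Output shape: (12, 165, 10, 29)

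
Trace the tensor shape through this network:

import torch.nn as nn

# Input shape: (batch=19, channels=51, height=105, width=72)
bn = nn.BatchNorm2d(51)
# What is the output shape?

Input shape: (19, 51, 105, 72)
Output shape: (19, 51, 105, 72)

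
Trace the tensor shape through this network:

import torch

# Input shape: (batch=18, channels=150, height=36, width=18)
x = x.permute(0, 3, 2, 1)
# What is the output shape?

Input shape: (18, 150, 36, 18)
Output shape: (18, 18, 36, 150)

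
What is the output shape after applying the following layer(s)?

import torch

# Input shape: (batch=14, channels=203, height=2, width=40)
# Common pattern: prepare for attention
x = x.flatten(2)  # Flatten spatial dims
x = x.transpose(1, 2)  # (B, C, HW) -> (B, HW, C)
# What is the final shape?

Input shape: (14, 203, 2, 40)
  -> after flatten(2): (14, 203, 80)
Output shape: (14, 80, 203)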